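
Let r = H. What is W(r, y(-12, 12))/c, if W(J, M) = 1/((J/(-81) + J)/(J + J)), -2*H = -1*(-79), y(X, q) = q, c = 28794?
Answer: 27/383920 ≈ 7.0327e-5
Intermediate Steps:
H = -79/2 (H = -(-1)*(-79)/2 = -1/2*79 = -79/2 ≈ -39.500)
r = -79/2 ≈ -39.500
W(J, M) = 81/40 (W(J, M) = 1/((J*(-1/81) + J)/((2*J))) = 1/((-J/81 + J)*(1/(2*J))) = 1/((80*J/81)*(1/(2*J))) = 1/(40/81) = 81/40)
W(r, y(-12, 12))/c = (81/40)/28794 = (81/40)*(1/28794) = 27/383920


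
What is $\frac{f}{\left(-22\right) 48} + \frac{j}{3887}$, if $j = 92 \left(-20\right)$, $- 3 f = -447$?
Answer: $- \frac{109661}{178464} \approx -0.61447$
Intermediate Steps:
$f = 149$ ($f = \left(- \frac{1}{3}\right) \left(-447\right) = 149$)
$j = -1840$
$\frac{f}{\left(-22\right) 48} + \frac{j}{3887} = \frac{149}{\left(-22\right) 48} - \frac{1840}{3887} = \frac{149}{-1056} - \frac{80}{169} = 149 \left(- \frac{1}{1056}\right) - \frac{80}{169} = - \frac{149}{1056} - \frac{80}{169} = - \frac{109661}{178464}$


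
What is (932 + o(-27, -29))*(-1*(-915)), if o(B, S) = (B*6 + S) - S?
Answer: 704550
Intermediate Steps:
o(B, S) = 6*B (o(B, S) = (6*B + S) - S = (S + 6*B) - S = 6*B)
(932 + o(-27, -29))*(-1*(-915)) = (932 + 6*(-27))*(-1*(-915)) = (932 - 162)*915 = 770*915 = 704550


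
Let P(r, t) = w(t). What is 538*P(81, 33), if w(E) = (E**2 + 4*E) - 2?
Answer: 655822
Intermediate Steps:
w(E) = -2 + E**2 + 4*E
P(r, t) = -2 + t**2 + 4*t
538*P(81, 33) = 538*(-2 + 33**2 + 4*33) = 538*(-2 + 1089 + 132) = 538*1219 = 655822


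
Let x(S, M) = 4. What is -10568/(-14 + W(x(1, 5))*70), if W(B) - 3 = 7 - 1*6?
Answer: -5284/133 ≈ -39.729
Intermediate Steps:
W(B) = 4 (W(B) = 3 + (7 - 1*6) = 3 + (7 - 6) = 3 + 1 = 4)
-10568/(-14 + W(x(1, 5))*70) = -10568/(-14 + 4*70) = -10568/(-14 + 280) = -10568/266 = -10568*1/266 = -5284/133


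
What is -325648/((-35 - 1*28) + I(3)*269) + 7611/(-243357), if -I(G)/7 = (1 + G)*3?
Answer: 26358754229/1838075421 ≈ 14.340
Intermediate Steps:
I(G) = -21 - 21*G (I(G) = -7*(1 + G)*3 = -7*(3 + 3*G) = -21 - 21*G)
-325648/((-35 - 1*28) + I(3)*269) + 7611/(-243357) = -325648/((-35 - 1*28) + (-21 - 21*3)*269) + 7611/(-243357) = -325648/((-35 - 28) + (-21 - 63)*269) + 7611*(-1/243357) = -325648/(-63 - 84*269) - 2537/81119 = -325648/(-63 - 22596) - 2537/81119 = -325648/(-22659) - 2537/81119 = -325648*(-1/22659) - 2537/81119 = 325648/22659 - 2537/81119 = 26358754229/1838075421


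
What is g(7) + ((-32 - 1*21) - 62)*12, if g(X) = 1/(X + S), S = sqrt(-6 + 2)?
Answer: -73133/53 - 2*I/53 ≈ -1379.9 - 0.037736*I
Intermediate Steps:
S = 2*I (S = sqrt(-4) = 2*I ≈ 2.0*I)
g(X) = 1/(X + 2*I)
g(7) + ((-32 - 1*21) - 62)*12 = 1/(7 + 2*I) + ((-32 - 1*21) - 62)*12 = (7 - 2*I)/53 + ((-32 - 21) - 62)*12 = (7 - 2*I)/53 + (-53 - 62)*12 = (7 - 2*I)/53 - 115*12 = (7 - 2*I)/53 - 1380 = -1380 + (7 - 2*I)/53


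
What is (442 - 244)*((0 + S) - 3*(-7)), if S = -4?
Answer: 3366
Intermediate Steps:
(442 - 244)*((0 + S) - 3*(-7)) = (442 - 244)*((0 - 4) - 3*(-7)) = 198*(-4 + 21) = 198*17 = 3366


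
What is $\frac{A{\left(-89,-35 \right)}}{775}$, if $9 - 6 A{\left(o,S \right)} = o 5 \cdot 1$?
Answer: $\frac{227}{2325} \approx 0.097634$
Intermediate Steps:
$A{\left(o,S \right)} = \frac{3}{2} - \frac{5 o}{6}$ ($A{\left(o,S \right)} = \frac{3}{2} - \frac{o 5 \cdot 1}{6} = \frac{3}{2} - \frac{5 o 1}{6} = \frac{3}{2} - \frac{5 o}{6}$)
$\frac{A{\left(-89,-35 \right)}}{775} = \frac{\frac{3}{2} - - \frac{445}{6}}{775} = \left(\frac{3}{2} + \frac{445}{6}\right) \frac{1}{775} = \frac{227}{3} \cdot \frac{1}{775} = \frac{227}{2325}$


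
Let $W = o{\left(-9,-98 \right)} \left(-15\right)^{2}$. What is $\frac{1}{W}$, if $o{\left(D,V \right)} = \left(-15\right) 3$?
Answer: $- \frac{1}{10125} \approx -9.8765 \cdot 10^{-5}$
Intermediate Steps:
$o{\left(D,V \right)} = -45$
$W = -10125$ ($W = - 45 \left(-15\right)^{2} = \left(-45\right) 225 = -10125$)
$\frac{1}{W} = \frac{1}{-10125} = - \frac{1}{10125}$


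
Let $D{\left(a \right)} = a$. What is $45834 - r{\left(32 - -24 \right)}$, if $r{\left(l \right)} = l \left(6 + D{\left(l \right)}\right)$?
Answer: $42362$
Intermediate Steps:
$r{\left(l \right)} = l \left(6 + l\right)$
$45834 - r{\left(32 - -24 \right)} = 45834 - \left(32 - -24\right) \left(6 + \left(32 - -24\right)\right) = 45834 - \left(32 + 24\right) \left(6 + \left(32 + 24\right)\right) = 45834 - 56 \left(6 + 56\right) = 45834 - 56 \cdot 62 = 45834 - 3472 = 42362$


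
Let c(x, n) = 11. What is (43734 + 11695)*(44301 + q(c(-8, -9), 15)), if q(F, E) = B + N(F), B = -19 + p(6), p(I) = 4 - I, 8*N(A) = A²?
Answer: 19641875869/8 ≈ 2.4552e+9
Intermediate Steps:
N(A) = A²/8
B = -21 (B = -19 + (4 - 1*6) = -19 + (4 - 6) = -19 - 2 = -21)
q(F, E) = -21 + F²/8
(43734 + 11695)*(44301 + q(c(-8, -9), 15)) = (43734 + 11695)*(44301 + (-21 + (⅛)*11²)) = 55429*(44301 + (-21 + (⅛)*121)) = 55429*(44301 + (-21 + 121/8)) = 55429*(44301 - 47/8) = 55429*(354361/8) = 19641875869/8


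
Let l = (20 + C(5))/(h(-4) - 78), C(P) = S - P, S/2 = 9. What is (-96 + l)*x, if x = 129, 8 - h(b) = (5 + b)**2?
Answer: -883521/71 ≈ -12444.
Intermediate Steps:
S = 18 (S = 2*9 = 18)
C(P) = 18 - P
h(b) = 8 - (5 + b)**2
l = -33/71 (l = (20 + (18 - 1*5))/((8 - (5 - 4)**2) - 78) = (20 + (18 - 5))/((8 - 1*1**2) - 78) = (20 + 13)/((8 - 1*1) - 78) = 33/((8 - 1) - 78) = 33/(7 - 78) = 33/(-71) = 33*(-1/71) = -33/71 ≈ -0.46479)
(-96 + l)*x = (-96 - 33/71)*129 = -6849/71*129 = -883521/71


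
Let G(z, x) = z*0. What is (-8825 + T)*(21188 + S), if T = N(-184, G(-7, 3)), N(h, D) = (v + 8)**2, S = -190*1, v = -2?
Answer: -184551422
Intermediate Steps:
S = -190
G(z, x) = 0
N(h, D) = 36 (N(h, D) = (-2 + 8)**2 = 6**2 = 36)
T = 36
(-8825 + T)*(21188 + S) = (-8825 + 36)*(21188 - 190) = -8789*20998 = -184551422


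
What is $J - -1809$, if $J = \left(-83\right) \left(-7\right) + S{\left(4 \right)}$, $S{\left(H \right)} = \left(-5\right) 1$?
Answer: $2385$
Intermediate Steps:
$S{\left(H \right)} = -5$
$J = 576$ ($J = \left(-83\right) \left(-7\right) - 5 = 581 - 5 = 576$)
$J - -1809 = 576 - -1809 = 576 + 1809 = 2385$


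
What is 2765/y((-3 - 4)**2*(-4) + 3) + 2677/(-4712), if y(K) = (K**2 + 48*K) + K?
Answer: -7671313/16369488 ≈ -0.46864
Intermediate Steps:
y(K) = K**2 + 49*K
2765/y((-3 - 4)**2*(-4) + 3) + 2677/(-4712) = 2765/((((-3 - 4)**2*(-4) + 3)*(49 + ((-3 - 4)**2*(-4) + 3)))) + 2677/(-4712) = 2765/((((-7)**2*(-4) + 3)*(49 + ((-7)**2*(-4) + 3)))) + 2677*(-1/4712) = 2765/(((49*(-4) + 3)*(49 + (49*(-4) + 3)))) - 2677/4712 = 2765/(((-196 + 3)*(49 + (-196 + 3)))) - 2677/4712 = 2765/((-193*(49 - 193))) - 2677/4712 = 2765/((-193*(-144))) - 2677/4712 = 2765/27792 - 2677/4712 = -7671313/16369488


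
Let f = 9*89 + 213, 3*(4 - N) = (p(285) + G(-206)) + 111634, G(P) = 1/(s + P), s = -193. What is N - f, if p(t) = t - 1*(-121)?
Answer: -45912929/1197 ≈ -38357.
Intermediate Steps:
p(t) = 121 + t (p(t) = t + 121 = 121 + t)
G(P) = 1/(-193 + P)
N = -44699171/1197 (N = 4 - (((121 + 285) + 1/(-193 - 206)) + 111634)/3 = 4 - ((406 + 1/(-399)) + 111634)/3 = 4 - ((406 - 1/399) + 111634)/3 = 4 - (161993/399 + 111634)/3 = 4 - ⅓*44703959/399 = 4 - 44703959/1197 = -44699171/1197 ≈ -37343.)
f = 1014 (f = 801 + 213 = 1014)
N - f = -44699171/1197 - 1*1014 = -44699171/1197 - 1014 = -45912929/1197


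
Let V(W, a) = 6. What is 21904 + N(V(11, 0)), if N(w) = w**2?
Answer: 21940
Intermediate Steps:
21904 + N(V(11, 0)) = 21904 + 6**2 = 21904 + 36 = 21940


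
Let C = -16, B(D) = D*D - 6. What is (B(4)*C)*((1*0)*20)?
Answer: 0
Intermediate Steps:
B(D) = -6 + D² (B(D) = D² - 6 = -6 + D²)
(B(4)*C)*((1*0)*20) = ((-6 + 4²)*(-16))*((1*0)*20) = ((-6 + 16)*(-16))*(0*20) = (10*(-16))*0 = -160*0 = 0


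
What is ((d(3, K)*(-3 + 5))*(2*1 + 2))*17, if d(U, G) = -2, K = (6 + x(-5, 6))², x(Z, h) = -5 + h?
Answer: -272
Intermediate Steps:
K = 49 (K = (6 + (-5 + 6))² = (6 + 1)² = 7² = 49)
((d(3, K)*(-3 + 5))*(2*1 + 2))*17 = ((-2*(-3 + 5))*(2*1 + 2))*17 = ((-2*2)*(2 + 2))*17 = -4*4*17 = -16*17 = -272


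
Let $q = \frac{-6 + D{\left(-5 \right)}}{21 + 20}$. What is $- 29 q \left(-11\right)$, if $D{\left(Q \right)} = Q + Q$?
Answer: $- \frac{5104}{41} \approx -124.49$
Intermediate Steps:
$D{\left(Q \right)} = 2 Q$
$q = - \frac{16}{41}$ ($q = \frac{-6 + 2 \left(-5\right)}{21 + 20} = \frac{-6 - 10}{41} = \left(-16\right) \frac{1}{41} = - \frac{16}{41} \approx -0.39024$)
$- 29 q \left(-11\right) = \left(-29\right) \left(- \frac{16}{41}\right) \left(-11\right) = \frac{464}{41} \left(-11\right) = - \frac{5104}{41}$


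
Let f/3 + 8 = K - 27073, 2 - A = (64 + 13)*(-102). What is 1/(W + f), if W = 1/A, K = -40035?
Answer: -7856/1581789887 ≈ -4.9665e-6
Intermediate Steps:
A = 7856 (A = 2 - (64 + 13)*(-102) = 2 - 77*(-102) = 2 - 1*(-7854) = 2 + 7854 = 7856)
W = 1/7856 ≈ 0.00012729
f = -201348 (f = -24 + 3*(-40035 - 27073) = -24 + 3*(-67108) = -24 - 201324 = -201348)
1/(W + f) = 1/(1/7856 - 201348) = 1/(-1581789887/7856) = -7856/1581789887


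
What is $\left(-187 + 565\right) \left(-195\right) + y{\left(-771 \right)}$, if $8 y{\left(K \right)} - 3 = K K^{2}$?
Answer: $-57362961$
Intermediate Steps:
$y{\left(K \right)} = \frac{3}{8} + \frac{K^{3}}{8}$ ($y{\left(K \right)} = \frac{3}{8} + \frac{K K^{2}}{8} = \frac{3}{8} + \frac{K^{3}}{8}$)
$\left(-187 + 565\right) \left(-195\right) + y{\left(-771 \right)} = \left(-187 + 565\right) \left(-195\right) + \left(\frac{3}{8} + \frac{\left(-771\right)^{3}}{8}\right) = 378 \left(-195\right) + \left(\frac{3}{8} + \frac{1}{8} \left(-458314011\right)\right) = -73710 + \left(\frac{3}{8} - \frac{458314011}{8}\right) = -73710 - 57289251 = -57362961$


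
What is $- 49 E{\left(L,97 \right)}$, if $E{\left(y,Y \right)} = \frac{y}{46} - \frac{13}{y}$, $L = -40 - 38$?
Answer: $\frac{10339}{138} \approx 74.92$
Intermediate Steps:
$L = -78$ ($L = -40 - 38 = -78$)
$E{\left(y,Y \right)} = - \frac{13}{y} + \frac{y}{46}$ ($E{\left(y,Y \right)} = y \frac{1}{46} - \frac{13}{y} = \frac{y}{46} - \frac{13}{y} = - \frac{13}{y} + \frac{y}{46}$)
$- 49 E{\left(L,97 \right)} = - 49 \left(- \frac{13}{-78} + \frac{1}{46} \left(-78\right)\right) = - 49 \left(\left(-13\right) \left(- \frac{1}{78}\right) - \frac{39}{23}\right) = - 49 \left(\frac{1}{6} - \frac{39}{23}\right) = \left(-49\right) \left(- \frac{211}{138}\right) = \frac{10339}{138}$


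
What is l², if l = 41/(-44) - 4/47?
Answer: 4422609/4276624 ≈ 1.0341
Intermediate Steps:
l = -2103/2068 (l = 41*(-1/44) - 4*1/47 = -41/44 - 4/47 = -2103/2068 ≈ -1.0169)
l² = (-2103/2068)² = 4422609/4276624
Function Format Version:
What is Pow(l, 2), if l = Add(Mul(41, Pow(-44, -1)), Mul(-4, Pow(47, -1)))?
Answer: Rational(4422609, 4276624) ≈ 1.0341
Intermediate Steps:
l = Rational(-2103, 2068) (l = Add(Mul(41, Rational(-1, 44)), Mul(-4, Rational(1, 47))) = Add(Rational(-41, 44), Rational(-4, 47)) = Rational(-2103, 2068) ≈ -1.0169)
Pow(l, 2) = Pow(Rational(-2103, 2068), 2) = Rational(4422609, 4276624)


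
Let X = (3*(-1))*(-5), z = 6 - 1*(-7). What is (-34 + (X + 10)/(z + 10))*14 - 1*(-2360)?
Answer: 43682/23 ≈ 1899.2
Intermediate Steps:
z = 13 (z = 6 + 7 = 13)
X = 15 (X = -3*(-5) = 15)
(-34 + (X + 10)/(z + 10))*14 - 1*(-2360) = (-34 + (15 + 10)/(13 + 10))*14 - 1*(-2360) = (-34 + 25/23)*14 + 2360 = -757/23*14 + 2360 = -10598/23 + 2360 = 43682/23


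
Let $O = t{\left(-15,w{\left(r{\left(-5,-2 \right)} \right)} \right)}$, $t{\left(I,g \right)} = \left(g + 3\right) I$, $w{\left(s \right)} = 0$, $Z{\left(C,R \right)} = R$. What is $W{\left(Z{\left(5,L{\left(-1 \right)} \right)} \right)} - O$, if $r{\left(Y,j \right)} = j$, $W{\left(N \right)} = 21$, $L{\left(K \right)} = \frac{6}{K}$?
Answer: $66$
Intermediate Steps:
$t{\left(I,g \right)} = I \left(3 + g\right)$ ($t{\left(I,g \right)} = \left(3 + g\right) I = I \left(3 + g\right)$)
$O = -45$ ($O = - 15 \left(3 + 0\right) = \left(-15\right) 3 = -45$)
$W{\left(Z{\left(5,L{\left(-1 \right)} \right)} \right)} - O = 21 - -45 = 21 + 45 = 66$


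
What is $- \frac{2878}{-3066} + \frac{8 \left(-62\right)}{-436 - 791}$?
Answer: $\frac{280669}{208999} \approx 1.3429$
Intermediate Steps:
$- \frac{2878}{-3066} + \frac{8 \left(-62\right)}{-436 - 791} = \left(-2878\right) \left(- \frac{1}{3066}\right) - \frac{496}{-1227} = \frac{1439}{1533} - - \frac{496}{1227} = \frac{1439}{1533} + \frac{496}{1227} = \frac{280669}{208999}$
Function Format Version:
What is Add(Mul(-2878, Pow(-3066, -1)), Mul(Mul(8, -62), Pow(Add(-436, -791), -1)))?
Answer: Rational(280669, 208999) ≈ 1.3429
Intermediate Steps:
Add(Mul(-2878, Pow(-3066, -1)), Mul(Mul(8, -62), Pow(Add(-436, -791), -1))) = Add(Mul(-2878, Rational(-1, 3066)), Mul(-496, Pow(-1227, -1))) = Add(Rational(1439, 1533), Mul(-496, Rational(-1, 1227))) = Add(Rational(1439, 1533), Rational(496, 1227)) = Rational(280669, 208999)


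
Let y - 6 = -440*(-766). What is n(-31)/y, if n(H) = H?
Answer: -31/337046 ≈ -9.1976e-5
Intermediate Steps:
y = 337046 (y = 6 - 440*(-766) = 6 + 337040 = 337046)
n(-31)/y = -31/337046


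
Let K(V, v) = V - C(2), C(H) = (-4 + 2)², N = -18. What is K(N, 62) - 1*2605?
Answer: -2627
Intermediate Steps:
C(H) = 4 (C(H) = (-2)² = 4)
K(V, v) = -4 + V (K(V, v) = V - 1*4 = V - 4 = -4 + V)
K(N, 62) - 1*2605 = (-4 - 18) - 1*2605 = -22 - 2605 = -2627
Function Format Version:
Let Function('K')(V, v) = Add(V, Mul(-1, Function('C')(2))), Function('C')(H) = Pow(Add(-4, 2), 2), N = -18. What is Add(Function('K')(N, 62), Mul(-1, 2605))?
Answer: -2627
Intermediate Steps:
Function('C')(H) = 4 (Function('C')(H) = Pow(-2, 2) = 4)
Function('K')(V, v) = Add(-4, V) (Function('K')(V, v) = Add(V, Mul(-1, 4)) = Add(V, -4) = Add(-4, V))
Add(Function('K')(N, 62), Mul(-1, 2605)) = Add(Add(-4, -18), Mul(-1, 2605)) = Add(-22, -2605) = -2627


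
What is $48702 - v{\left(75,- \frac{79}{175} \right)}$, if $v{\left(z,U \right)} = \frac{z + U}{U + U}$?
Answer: $\frac{3853981}{79} \approx 48785.0$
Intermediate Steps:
$v{\left(z,U \right)} = \frac{U + z}{2 U}$
$48702 - v{\left(75,- \frac{79}{175} \right)} = 48702 - \frac{- \frac{79}{175} + 75}{2 \left(- \frac{79}{175}\right)} = 48702 - \frac{1}{2} \left(- \frac{175}{79}\right) \frac{13046}{175} = 48702 - - \frac{6523}{79} = 48702 + \frac{6523}{79} = \frac{3853981}{79}$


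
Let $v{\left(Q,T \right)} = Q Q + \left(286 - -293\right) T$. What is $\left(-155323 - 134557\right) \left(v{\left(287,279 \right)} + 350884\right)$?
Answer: $-172418884720$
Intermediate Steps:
$v{\left(Q,T \right)} = Q^{2} + 579 T$ ($v{\left(Q,T \right)} = Q^{2} + \left(286 + 293\right) T = Q^{2} + 579 T$)
$\left(-155323 - 134557\right) \left(v{\left(287,279 \right)} + 350884\right) = \left(-155323 - 134557\right) \left(\left(287^{2} + 579 \cdot 279\right) + 350884\right) = - 289880 \left(\left(82369 + 161541\right) + 350884\right) = - 289880 \left(243910 + 350884\right) = \left(-289880\right) 594794 = -172418884720$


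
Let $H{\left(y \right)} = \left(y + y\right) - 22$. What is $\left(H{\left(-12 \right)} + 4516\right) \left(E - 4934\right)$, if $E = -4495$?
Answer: $-42147630$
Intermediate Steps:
$H{\left(y \right)} = -22 + 2 y$ ($H{\left(y \right)} = 2 y - 22 = -22 + 2 y$)
$\left(H{\left(-12 \right)} + 4516\right) \left(E - 4934\right) = \left(\left(-22 + 2 \left(-12\right)\right) + 4516\right) \left(-4495 - 4934\right) = \left(\left(-22 - 24\right) + 4516\right) \left(-9429\right) = \left(-46 + 4516\right) \left(-9429\right) = 4470 \left(-9429\right) = -42147630$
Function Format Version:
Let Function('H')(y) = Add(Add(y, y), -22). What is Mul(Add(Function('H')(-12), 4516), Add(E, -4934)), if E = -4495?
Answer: -42147630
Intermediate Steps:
Function('H')(y) = Add(-22, Mul(2, y)) (Function('H')(y) = Add(Mul(2, y), -22) = Add(-22, Mul(2, y)))
Mul(Add(Function('H')(-12), 4516), Add(E, -4934)) = Mul(Add(Add(-22, Mul(2, -12)), 4516), Add(-4495, -4934)) = Mul(Add(Add(-22, -24), 4516), -9429) = Mul(Add(-46, 4516), -9429) = Mul(4470, -9429) = -42147630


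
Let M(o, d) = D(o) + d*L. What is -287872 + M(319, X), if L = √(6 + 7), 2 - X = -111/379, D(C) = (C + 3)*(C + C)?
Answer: -82436 + 869*√13/379 ≈ -82428.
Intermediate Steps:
D(C) = 2*C*(3 + C) (D(C) = (3 + C)*(2*C) = 2*C*(3 + C))
X = 869/379 (X = 2 - (-111)/379 = 2 - 1*(-111/379) = 2 + 111/379 = 869/379 ≈ 2.2929)
L = √13 ≈ 3.6056
M(o, d) = d*√13 + 2*o*(3 + o) (M(o, d) = 2*o*(3 + o) + d*√13 = d*√13 + 2*o*(3 + o))
-287872 + M(319, X) = -287872 + (869*√13/379 + 2*319*(3 + 319)) = -287872 + (869*√13/379 + 2*319*322) = -287872 + (869*√13/379 + 205436) = -287872 + (205436 + 869*√13/379) = -82436 + 869*√13/379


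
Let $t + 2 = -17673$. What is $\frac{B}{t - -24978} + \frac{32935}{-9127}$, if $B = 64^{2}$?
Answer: $- \frac{203140113}{66654481} \approx -3.0477$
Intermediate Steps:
$t = -17675$ ($t = -2 - 17673 = -17675$)
$B = 4096$
$\frac{B}{t - -24978} + \frac{32935}{-9127} = \frac{4096}{-17675 - -24978} + \frac{32935}{-9127} = \frac{4096}{-17675 + 24978} + 32935 \left(- \frac{1}{9127}\right) = \frac{4096}{7303} - \frac{32935}{9127} = - \frac{203140113}{66654481}$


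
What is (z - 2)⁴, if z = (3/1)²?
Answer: 2401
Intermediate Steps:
z = 9 (z = (3*1)² = 3² = 9)
(z - 2)⁴ = (9 - 2)⁴ = 7⁴ = 2401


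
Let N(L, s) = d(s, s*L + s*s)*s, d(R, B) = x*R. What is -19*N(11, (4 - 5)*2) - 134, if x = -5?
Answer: 246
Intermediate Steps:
d(R, B) = -5*R
N(L, s) = -5*s**2 (N(L, s) = (-5*s)*s = -5*s**2)
-19*N(11, (4 - 5)*2) - 134 = -(-95)*((4 - 5)*2)**2 - 134 = -(-95)*(-1*2)**2 - 134 = -(-95)*(-2)**2 - 134 = -(-95)*4 - 134 = -19*(-20) - 134 = 380 - 134 = 246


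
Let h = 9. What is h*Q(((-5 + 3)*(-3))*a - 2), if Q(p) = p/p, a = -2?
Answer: 9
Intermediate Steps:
Q(p) = 1
h*Q(((-5 + 3)*(-3))*a - 2) = 9*1 = 9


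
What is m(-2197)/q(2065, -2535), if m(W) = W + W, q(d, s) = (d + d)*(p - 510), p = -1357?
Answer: 2197/3855355 ≈ 0.00056986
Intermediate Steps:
q(d, s) = -3734*d (q(d, s) = (d + d)*(-1357 - 510) = (2*d)*(-1867) = -3734*d)
m(W) = 2*W
m(-2197)/q(2065, -2535) = (2*(-2197))/((-3734*2065)) = -4394/(-7710710) = -4394*(-1/7710710) = 2197/3855355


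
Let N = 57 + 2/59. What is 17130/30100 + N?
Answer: 10229717/177590 ≈ 57.603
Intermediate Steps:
N = 3365/59 (N = 57 + (1/59)*2 = 57 + 2/59 = 3365/59 ≈ 57.034)
17130/30100 + N = 17130/30100 + 3365/59 = 17130*(1/30100) + 3365/59 = 1713/3010 + 3365/59 = 10229717/177590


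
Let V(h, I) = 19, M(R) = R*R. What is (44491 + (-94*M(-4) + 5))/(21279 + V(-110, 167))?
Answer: 21496/10649 ≈ 2.0186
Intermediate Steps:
M(R) = R²
(44491 + (-94*M(-4) + 5))/(21279 + V(-110, 167)) = (44491 + (-94*(-4)² + 5))/(21279 + 19) = (44491 + (-94*16 + 5))/21298 = (44491 + (-1504 + 5))*(1/21298) = (44491 - 1499)*(1/21298) = 42992*(1/21298) = 21496/10649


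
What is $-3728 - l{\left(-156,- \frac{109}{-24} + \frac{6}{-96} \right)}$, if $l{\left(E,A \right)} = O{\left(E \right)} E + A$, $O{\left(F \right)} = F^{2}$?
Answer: $\frac{182048809}{48} \approx 3.7927 \cdot 10^{6}$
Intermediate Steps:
$l{\left(E,A \right)} = A + E^{3}$ ($l{\left(E,A \right)} = E^{2} E + A = E^{3} + A = A + E^{3}$)
$-3728 - l{\left(-156,- \frac{109}{-24} + \frac{6}{-96} \right)} = -3728 - \left(\left(- \frac{109}{-24} + \frac{6}{-96}\right) + \left(-156\right)^{3}\right) = -3728 - \left(\left(\left(-109\right) \left(- \frac{1}{24}\right) + 6 \left(- \frac{1}{96}\right)\right) - 3796416\right) = -3728 - \left(\left(\frac{109}{24} - \frac{1}{16}\right) - 3796416\right) = -3728 - \left(\frac{215}{48} - 3796416\right) = -3728 - - \frac{182227753}{48} = -3728 + \frac{182227753}{48} = \frac{182048809}{48}$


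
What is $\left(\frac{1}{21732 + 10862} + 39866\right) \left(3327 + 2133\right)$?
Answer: $\frac{3547341265650}{16297} \approx 2.1767 \cdot 10^{8}$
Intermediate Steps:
$\left(\frac{1}{21732 + 10862} + 39866\right) \left(3327 + 2133\right) = \left(\frac{1}{32594} + 39866\right) 5460 = \frac{1299392405}{32594} \cdot 5460 = \frac{3547341265650}{16297}$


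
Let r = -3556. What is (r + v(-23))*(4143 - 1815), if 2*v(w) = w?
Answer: -8305140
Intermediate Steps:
v(w) = w/2
(r + v(-23))*(4143 - 1815) = (-3556 + (½)*(-23))*(4143 - 1815) = (-3556 - 23/2)*2328 = -7135/2*2328 = -8305140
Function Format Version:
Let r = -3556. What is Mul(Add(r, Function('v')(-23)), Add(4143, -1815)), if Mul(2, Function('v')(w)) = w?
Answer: -8305140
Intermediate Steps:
Function('v')(w) = Mul(Rational(1, 2), w)
Mul(Add(r, Function('v')(-23)), Add(4143, -1815)) = Mul(Add(-3556, Mul(Rational(1, 2), -23)), Add(4143, -1815)) = Mul(Add(-3556, Rational(-23, 2)), 2328) = Mul(Rational(-7135, 2), 2328) = -8305140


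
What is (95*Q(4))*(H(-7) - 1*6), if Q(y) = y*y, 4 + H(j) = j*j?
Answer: 59280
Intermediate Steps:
H(j) = -4 + j**2 (H(j) = -4 + j*j = -4 + j**2)
Q(y) = y**2
(95*Q(4))*(H(-7) - 1*6) = (95*4**2)*((-4 + (-7)**2) - 1*6) = (95*16)*((-4 + 49) - 6) = 1520*(45 - 6) = 1520*39 = 59280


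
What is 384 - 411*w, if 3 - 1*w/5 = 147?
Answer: 296304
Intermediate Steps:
w = -720 (w = 15 - 5*147 = 15 - 735 = -720)
384 - 411*w = 384 - 411*(-720) = 384 + 295920 = 296304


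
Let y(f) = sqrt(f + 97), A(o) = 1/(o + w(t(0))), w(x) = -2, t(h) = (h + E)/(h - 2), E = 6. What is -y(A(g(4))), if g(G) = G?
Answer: -sqrt(390)/2 ≈ -9.8742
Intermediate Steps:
t(h) = (6 + h)/(-2 + h) (t(h) = (h + 6)/(h - 2) = (6 + h)/(-2 + h))
A(o) = 1/(-2 + o) (A(o) = 1/(o - 2) = 1/(-2 + o))
y(f) = sqrt(97 + f)
-y(A(g(4))) = -sqrt(97 + 1/(-2 + 4)) = -sqrt(97 + 1/2) = -sqrt(195/2) = -sqrt(390)/2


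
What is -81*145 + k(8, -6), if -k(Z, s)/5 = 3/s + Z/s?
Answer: -70415/6 ≈ -11736.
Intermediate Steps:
k(Z, s) = -15/s - 5*Z/s (k(Z, s) = -5*(3/s + Z/s) = -15/s - 5*Z/s)
-81*145 + k(8, -6) = -81*145 + 5*(-3 - 1*8)/(-6) = -11745 + 5*(-1/6)*(-3 - 8) = -11745 + 5*(-1/6)*(-11) = -11745 + 55/6 = -70415/6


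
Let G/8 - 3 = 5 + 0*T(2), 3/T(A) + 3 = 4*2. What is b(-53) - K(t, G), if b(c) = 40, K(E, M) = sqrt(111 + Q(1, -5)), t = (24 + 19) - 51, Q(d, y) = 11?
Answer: 40 - sqrt(122) ≈ 28.955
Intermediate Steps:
T(A) = 3/5 (T(A) = 3/(-3 + 4*2) = 3/(-3 + 8) = 3/5)
t = -8 (t = 43 - 51 = -8)
G = 64 (G = 24 + 8*(5 + 0*(3/5)) = 24 + 8*(5 + 0) = 24 + 8*5 = 24 + 40 = 64)
K(E, M) = sqrt(122) (K(E, M) = sqrt(111 + 11) = sqrt(122))
b(-53) - K(t, G) = 40 - sqrt(122)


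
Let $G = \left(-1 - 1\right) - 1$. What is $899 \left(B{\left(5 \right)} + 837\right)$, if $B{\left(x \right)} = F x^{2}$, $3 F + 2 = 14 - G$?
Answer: $864838$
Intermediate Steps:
$G = -3$ ($G = -2 - 1 = -3$)
$F = 5$ ($F = - \frac{2}{3} + \frac{14 - -3}{3} = - \frac{2}{3} + \frac{14 + 3}{3} = - \frac{2}{3} + \frac{1}{3} \cdot 17 = - \frac{2}{3} + \frac{17}{3} = 5$)
$B{\left(x \right)} = 5 x^{2}$
$899 \left(B{\left(5 \right)} + 837\right) = 899 \left(5 \cdot 5^{2} + 837\right) = 899 \left(5 \cdot 25 + 837\right) = 899 \left(125 + 837\right) = 899 \cdot 962 = 864838$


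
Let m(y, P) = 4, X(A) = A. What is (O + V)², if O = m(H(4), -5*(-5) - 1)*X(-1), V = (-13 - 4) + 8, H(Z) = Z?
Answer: 169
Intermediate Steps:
V = -9 (V = -17 + 8 = -9)
O = -4 (O = 4*(-1) = -4)
(O + V)² = (-4 - 9)² = (-13)² = 169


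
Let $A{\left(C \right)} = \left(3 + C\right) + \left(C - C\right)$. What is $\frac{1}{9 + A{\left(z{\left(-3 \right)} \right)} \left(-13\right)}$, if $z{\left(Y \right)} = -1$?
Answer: $- \frac{1}{17} \approx -0.058824$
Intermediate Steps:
$A{\left(C \right)} = 3 + C$ ($A{\left(C \right)} = \left(3 + C\right) + 0 = 3 + C$)
$\frac{1}{9 + A{\left(z{\left(-3 \right)} \right)} \left(-13\right)} = \frac{1}{9 + \left(3 - 1\right) \left(-13\right)} = \frac{1}{9 + 2 \left(-13\right)} = \frac{1}{9 - 26} = \frac{1}{-17} = - \frac{1}{17}$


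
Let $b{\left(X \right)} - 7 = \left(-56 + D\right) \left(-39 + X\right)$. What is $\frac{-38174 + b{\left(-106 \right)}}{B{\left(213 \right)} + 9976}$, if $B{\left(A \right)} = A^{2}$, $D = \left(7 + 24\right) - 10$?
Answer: $- \frac{33092}{55345} \approx -0.59792$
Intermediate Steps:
$D = 21$ ($D = 31 - 10 = 21$)
$b{\left(X \right)} = 1372 - 35 X$ ($b{\left(X \right)} = 7 + \left(-56 + 21\right) \left(-39 + X\right) = 7 - 35 \left(-39 + X\right) = 7 - \left(-1365 + 35 X\right) = 1372 - 35 X$)
$\frac{-38174 + b{\left(-106 \right)}}{B{\left(213 \right)} + 9976} = \frac{-38174 + \left(1372 - -3710\right)}{213^{2} + 9976} = \frac{-38174 + \left(1372 + 3710\right)}{45369 + 9976} = \frac{-38174 + 5082}{55345} = \left(-33092\right) \frac{1}{55345} = - \frac{33092}{55345}$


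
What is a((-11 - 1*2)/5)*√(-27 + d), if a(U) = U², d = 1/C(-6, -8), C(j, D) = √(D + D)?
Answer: 169*√(-108 - I)/50 ≈ 0.16262 - 35.126*I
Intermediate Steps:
C(j, D) = √2*√D (C(j, D) = √(2*D) = √2*√D)
d = -I/4 (d = 1/(√2*√(-8)) = 1/(√2*(2*I*√2)) = 1/(4*I) = -I/4 ≈ -0.25*I)
a((-11 - 1*2)/5)*√(-27 + d) = ((-11 - 1*2)/5)²*√(-27 - I/4) = ((-11 - 2)*(⅕))²*√(-27 - I/4) = (-13*⅕)²*√(-27 - I/4) = (-13/5)²*√(-27 - I/4) = 169*√(-27 - I/4)/25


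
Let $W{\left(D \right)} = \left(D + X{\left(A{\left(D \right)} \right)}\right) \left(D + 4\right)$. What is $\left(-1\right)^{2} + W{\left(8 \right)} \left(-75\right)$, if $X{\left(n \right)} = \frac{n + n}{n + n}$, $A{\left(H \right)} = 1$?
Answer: $-8099$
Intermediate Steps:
$X{\left(n \right)} = 1$ ($X{\left(n \right)} = \frac{2 n}{2 n} = 2 n \frac{1}{2 n} = 1$)
$W{\left(D \right)} = \left(1 + D\right) \left(4 + D\right)$ ($W{\left(D \right)} = \left(D + 1\right) \left(D + 4\right) = \left(1 + D\right) \left(4 + D\right)$)
$\left(-1\right)^{2} + W{\left(8 \right)} \left(-75\right) = \left(-1\right)^{2} + \left(4 + 8^{2} + 5 \cdot 8\right) \left(-75\right) = 1 + \left(4 + 64 + 40\right) \left(-75\right) = 1 + 108 \left(-75\right) = 1 - 8100 = -8099$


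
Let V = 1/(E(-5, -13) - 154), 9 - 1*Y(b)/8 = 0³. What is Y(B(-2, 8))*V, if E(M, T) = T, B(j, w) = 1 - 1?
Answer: -72/167 ≈ -0.43114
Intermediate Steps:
B(j, w) = 0
Y(b) = 72 (Y(b) = 72 - 8*0³ = 72 - 8*0 = 72 + 0 = 72)
V = -1/167 (V = 1/(-13 - 154) = 1/(-167) = -1/167 ≈ -0.0059880)
Y(B(-2, 8))*V = 72*(-1/167) = -72/167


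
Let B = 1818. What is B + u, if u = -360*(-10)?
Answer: 5418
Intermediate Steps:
u = 3600
B + u = 1818 + 3600 = 5418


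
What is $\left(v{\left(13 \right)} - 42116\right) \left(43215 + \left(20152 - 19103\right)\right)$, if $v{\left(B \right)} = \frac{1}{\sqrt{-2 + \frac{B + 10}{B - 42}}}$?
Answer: $-1864222624 - \frac{44264 i \sqrt{29}}{9} \approx -1.8642 \cdot 10^{9} - 26485.0 i$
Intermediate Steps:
$v{\left(B \right)} = \frac{1}{\sqrt{-2 + \frac{10 + B}{-42 + B}}}$
$\left(v{\left(13 \right)} - 42116\right) \left(43215 + \left(20152 - 19103\right)\right) = \left(\frac{1}{\sqrt{\frac{94 - 13}{-42 + 13}}} - 42116\right) \left(43215 + \left(20152 - 19103\right)\right) = \left(\frac{1}{\sqrt{\frac{94 - 13}{-29}}} - 42116\right) \left(43215 + \left(20152 - 19103\right)\right) = \left(\frac{1}{\sqrt{\left(- \frac{1}{29}\right) 81}} - 42116\right) \left(43215 + 1049\right) = \left(\frac{1}{\sqrt{- \frac{81}{29}}} - 42116\right) 44264 = \left(- \frac{i \sqrt{29}}{9} - 42116\right) 44264 = \left(-42116 - \frac{i \sqrt{29}}{9}\right) 44264 = -1864222624 - \frac{44264 i \sqrt{29}}{9}$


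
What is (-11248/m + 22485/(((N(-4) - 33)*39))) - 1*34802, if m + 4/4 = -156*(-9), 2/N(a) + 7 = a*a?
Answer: -37478022091/1076101 ≈ -34828.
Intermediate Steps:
N(a) = 2/(-7 + a²) (N(a) = 2/(-7 + a*a) = 2/(-7 + a²))
m = 1403 (m = -1 - 156*(-9) = -1 + 1404 = 1403)
(-11248/m + 22485/(((N(-4) - 33)*39))) - 1*34802 = (-11248/1403 + 22485/(((2/(-7 + (-4)²) - 33)*39))) - 1*34802 = (-11248*1/1403 + 22485/(((2/(-7 + 16) - 33)*39))) - 34802 = (-11248/1403 + 22485/(((2/9 - 33)*39))) - 34802 = (-11248/1403 + 22485/((-295/9*39))) - 34802 = (-11248/1403 + 22485/(-3835/3)) - 34802 = (-11248/1403 + 22485*(-3/3835)) - 34802 = (-11248/1403 - 13491/767) - 34802 = -27555089/1076101 - 34802 = -37478022091/1076101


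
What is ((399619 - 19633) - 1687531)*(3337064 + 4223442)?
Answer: -9885701817770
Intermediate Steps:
((399619 - 19633) - 1687531)*(3337064 + 4223442) = (379986 - 1687531)*7560506 = -1307545*7560506 = -9885701817770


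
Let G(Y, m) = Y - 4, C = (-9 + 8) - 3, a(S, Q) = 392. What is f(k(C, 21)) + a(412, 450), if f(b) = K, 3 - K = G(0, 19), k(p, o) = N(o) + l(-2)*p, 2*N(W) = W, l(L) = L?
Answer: 399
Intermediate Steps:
N(W) = W/2
C = -4 (C = -1 - 3 = -4)
k(p, o) = o/2 - 2*p
G(Y, m) = -4 + Y
K = 7 (K = 3 - (-4 + 0) = 3 - 1*(-4) = 3 + 4 = 7)
f(b) = 7
f(k(C, 21)) + a(412, 450) = 7 + 392 = 399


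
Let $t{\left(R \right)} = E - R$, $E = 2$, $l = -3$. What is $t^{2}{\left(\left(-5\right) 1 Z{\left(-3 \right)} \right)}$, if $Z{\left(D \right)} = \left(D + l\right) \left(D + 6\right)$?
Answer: $7744$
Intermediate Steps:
$Z{\left(D \right)} = \left(-3 + D\right) \left(6 + D\right)$ ($Z{\left(D \right)} = \left(D - 3\right) \left(D + 6\right) = \left(-3 + D\right) \left(6 + D\right)$)
$t{\left(R \right)} = 2 - R$
$t^{2}{\left(\left(-5\right) 1 Z{\left(-3 \right)} \right)} = \left(2 - \left(-5\right) 1 \left(-18 + \left(-3\right)^{2} + 3 \left(-3\right)\right)\right)^{2} = \left(2 - - 5 \left(-18 + 9 - 9\right)\right)^{2} = \left(2 - \left(-5\right) \left(-18\right)\right)^{2} = \left(2 - 90\right)^{2} = \left(-88\right)^{2} = 7744$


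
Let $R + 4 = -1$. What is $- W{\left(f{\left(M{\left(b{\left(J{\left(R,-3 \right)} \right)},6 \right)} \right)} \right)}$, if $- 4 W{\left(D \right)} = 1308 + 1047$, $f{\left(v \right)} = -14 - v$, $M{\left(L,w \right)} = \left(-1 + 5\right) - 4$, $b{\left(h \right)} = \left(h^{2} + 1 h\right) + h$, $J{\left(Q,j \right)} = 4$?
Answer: $\frac{2355}{4} \approx 588.75$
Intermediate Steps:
$R = -5$ ($R = -4 - 1 = -5$)
$b{\left(h \right)} = h^{2} + 2 h$ ($b{\left(h \right)} = \left(h^{2} + h\right) + h = \left(h + h^{2}\right) + h = h^{2} + 2 h$)
$M{\left(L,w \right)} = 0$ ($M{\left(L,w \right)} = 4 - 4 = 0$)
$W{\left(D \right)} = - \frac{2355}{4}$ ($W{\left(D \right)} = - \frac{1308 + 1047}{4} = \left(- \frac{1}{4}\right) 2355 = - \frac{2355}{4}$)
$- W{\left(f{\left(M{\left(b{\left(J{\left(R,-3 \right)} \right)},6 \right)} \right)} \right)} = \left(-1\right) \left(- \frac{2355}{4}\right) = \frac{2355}{4}$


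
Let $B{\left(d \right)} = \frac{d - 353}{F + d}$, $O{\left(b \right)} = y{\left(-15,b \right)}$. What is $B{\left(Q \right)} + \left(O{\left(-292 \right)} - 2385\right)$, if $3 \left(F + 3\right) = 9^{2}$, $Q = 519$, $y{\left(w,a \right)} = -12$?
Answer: $- \frac{1301405}{543} \approx -2396.7$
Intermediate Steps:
$O{\left(b \right)} = -12$
$F = 24$ ($F = -3 + \frac{9^{2}}{3} = -3 + \frac{1}{3} \cdot 81 = -3 + 27 = 24$)
$B{\left(d \right)} = \frac{-353 + d}{24 + d}$ ($B{\left(d \right)} = \frac{d - 353}{24 + d} = \frac{-353 + d}{24 + d}$)
$B{\left(Q \right)} + \left(O{\left(-292 \right)} - 2385\right) = \frac{-353 + 519}{24 + 519} - 2397 = \frac{1}{543} \cdot 166 - 2397 = \frac{166}{543} - 2397 = - \frac{1301405}{543}$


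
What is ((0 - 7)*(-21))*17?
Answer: 2499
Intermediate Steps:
((0 - 7)*(-21))*17 = -7*(-21)*17 = 147*17 = 2499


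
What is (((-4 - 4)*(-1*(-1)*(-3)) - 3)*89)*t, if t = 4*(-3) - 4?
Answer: -29904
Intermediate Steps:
t = -16 (t = -12 - 4 = -16)
(((-4 - 4)*(-1*(-1)*(-3)) - 3)*89)*t = (((-4 - 4)*(-1*(-1)*(-3)) - 3)*89)*(-16) = ((-8*(-3) - 3)*89)*(-16) = ((24 - 3)*89)*(-16) = (21*89)*(-16) = 1869*(-16) = -29904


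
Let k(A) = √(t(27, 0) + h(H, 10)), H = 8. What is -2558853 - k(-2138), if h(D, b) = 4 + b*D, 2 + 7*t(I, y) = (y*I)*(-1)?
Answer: -2558853 - √4102/7 ≈ -2.5589e+6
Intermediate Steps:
t(I, y) = -2/7 - I*y/7 (t(I, y) = -2/7 + ((y*I)*(-1))/7 = -2/7 + ((I*y)*(-1))/7 = -2/7 + (-I*y)/7 = -2/7 - I*y/7)
h(D, b) = 4 + D*b
k(A) = √4102/7 (k(A) = √((-2/7 - ⅐*27*0) + (4 + 8*10)) = √((-2/7 + 0) + (4 + 80)) = √(-2/7 + 84) = √(586/7) = √4102/7)
-2558853 - k(-2138) = -2558853 - √4102/7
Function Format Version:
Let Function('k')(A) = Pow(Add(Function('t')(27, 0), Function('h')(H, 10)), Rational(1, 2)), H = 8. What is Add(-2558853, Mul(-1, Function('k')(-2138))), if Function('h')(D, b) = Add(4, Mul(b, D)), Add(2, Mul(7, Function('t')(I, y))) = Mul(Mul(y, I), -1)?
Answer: Add(-2558853, Mul(Rational(-1, 7), Pow(4102, Rational(1, 2)))) ≈ -2.5589e+6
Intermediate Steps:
Function('t')(I, y) = Add(Rational(-2, 7), Mul(Rational(-1, 7), I, y)) (Function('t')(I, y) = Add(Rational(-2, 7), Mul(Rational(1, 7), Mul(Mul(y, I), -1))) = Add(Rational(-2, 7), Mul(Rational(1, 7), Mul(Mul(I, y), -1))) = Add(Rational(-2, 7), Mul(Rational(1, 7), Mul(-1, I, y))) = Add(Rational(-2, 7), Mul(Rational(-1, 7), I, y)))
Function('h')(D, b) = Add(4, Mul(D, b))
Function('k')(A) = Mul(Rational(1, 7), Pow(4102, Rational(1, 2))) (Function('k')(A) = Pow(Add(Add(Rational(-2, 7), Mul(Rational(-1, 7), 27, 0)), Add(4, Mul(8, 10))), Rational(1, 2)) = Pow(Add(Add(Rational(-2, 7), 0), Add(4, 80)), Rational(1, 2)) = Pow(Add(Rational(-2, 7), 84), Rational(1, 2)) = Pow(Rational(586, 7), Rational(1, 2)) = Mul(Rational(1, 7), Pow(4102, Rational(1, 2))))
Add(-2558853, Mul(-1, Function('k')(-2138))) = Add(-2558853, Mul(-1, Mul(Rational(1, 7), Pow(4102, Rational(1, 2))))) = Add(-2558853, Mul(Rational(-1, 7), Pow(4102, Rational(1, 2))))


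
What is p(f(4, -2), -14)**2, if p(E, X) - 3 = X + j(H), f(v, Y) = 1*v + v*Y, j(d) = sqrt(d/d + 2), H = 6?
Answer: (-11 + sqrt(3))**2 ≈ 85.895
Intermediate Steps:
j(d) = sqrt(3) (j(d) = sqrt(1 + 2) = sqrt(3))
f(v, Y) = v + Y*v
p(E, X) = 3 + X + sqrt(3) (p(E, X) = 3 + (X + sqrt(3)) = 3 + X + sqrt(3))
p(f(4, -2), -14)**2 = (3 - 14 + sqrt(3))**2 = (-11 + sqrt(3))**2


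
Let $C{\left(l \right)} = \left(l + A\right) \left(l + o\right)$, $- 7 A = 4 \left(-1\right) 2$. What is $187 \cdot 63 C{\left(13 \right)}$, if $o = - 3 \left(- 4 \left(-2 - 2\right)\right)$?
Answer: $-5831595$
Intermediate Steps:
$o = -48$ ($o = - 3 \left(\left(-4\right) \left(-4\right)\right) = \left(-3\right) 16 = -48$)
$A = \frac{8}{7}$ ($A = - \frac{4 \left(-1\right) 2}{7} = - \frac{\left(-4\right) 2}{7} = \left(- \frac{1}{7}\right) \left(-8\right) = \frac{8}{7} \approx 1.1429$)
$C{\left(l \right)} = \left(-48 + l\right) \left(\frac{8}{7} + l\right)$ ($C{\left(l \right)} = \left(l + \frac{8}{7}\right) \left(l - 48\right) = \left(\frac{8}{7} + l\right) \left(-48 + l\right) = \left(-48 + l\right) \left(\frac{8}{7} + l\right)$)
$187 \cdot 63 C{\left(13 \right)} = 187 \cdot 63 \left(- \frac{384}{7} + 13^{2} - \frac{4264}{7}\right) = 11781 \left(- \frac{384}{7} + 169 - \frac{4264}{7}\right) = 11781 \left(-495\right) = -5831595$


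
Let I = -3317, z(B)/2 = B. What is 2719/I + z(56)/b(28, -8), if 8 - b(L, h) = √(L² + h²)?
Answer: -45569/23219 - 4*√53/7 ≈ -6.1226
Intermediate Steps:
z(B) = 2*B
b(L, h) = 8 - √(L² + h²)
2719/I + z(56)/b(28, -8) = 2719/(-3317) + (2*56)/(8 - √(28² + (-8)²)) = 2719*(-1/3317) + 112/(8 - √(784 + 64)) = -2719/3317 + 112/(8 - √848) = -2719/3317 + 112/(8 - 4*√53)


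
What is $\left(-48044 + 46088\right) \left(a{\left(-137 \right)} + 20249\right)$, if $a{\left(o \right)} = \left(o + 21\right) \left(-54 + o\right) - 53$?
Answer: $-82840512$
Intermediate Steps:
$a{\left(o \right)} = -53 + \left(-54 + o\right) \left(21 + o\right)$ ($a{\left(o \right)} = \left(21 + o\right) \left(-54 + o\right) - 53 = \left(-54 + o\right) \left(21 + o\right) - 53 = -53 + \left(-54 + o\right) \left(21 + o\right)$)
$\left(-48044 + 46088\right) \left(a{\left(-137 \right)} + 20249\right) = \left(-48044 + 46088\right) \left(\left(-1187 + \left(-137\right)^{2} - -4521\right) + 20249\right) = - 1956 \left(\left(-1187 + 18769 + 4521\right) + 20249\right) = - 1956 \left(22103 + 20249\right) = \left(-1956\right) 42352 = -82840512$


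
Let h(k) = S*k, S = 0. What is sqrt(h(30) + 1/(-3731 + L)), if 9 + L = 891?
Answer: I*sqrt(2849)/2849 ≈ 0.018735*I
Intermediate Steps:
L = 882 (L = -9 + 891 = 882)
h(k) = 0 (h(k) = 0*k = 0)
sqrt(h(30) + 1/(-3731 + L)) = sqrt(0 + 1/(-3731 + 882)) = sqrt(0 + 1/(-2849)) = sqrt(0 - 1/2849) = sqrt(-1/2849) = I*sqrt(2849)/2849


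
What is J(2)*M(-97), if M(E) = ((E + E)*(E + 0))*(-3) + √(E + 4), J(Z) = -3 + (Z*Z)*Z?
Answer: -282270 + 5*I*√93 ≈ -2.8227e+5 + 48.218*I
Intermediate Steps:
J(Z) = -3 + Z³ (J(Z) = -3 + Z²*Z = -3 + Z³)
M(E) = √(4 + E) - 6*E² (M(E) = ((2*E)*E)*(-3) + √(4 + E) = (2*E²)*(-3) + √(4 + E) = -6*E² + √(4 + E) = √(4 + E) - 6*E²)
J(2)*M(-97) = (-3 + 2³)*(√(4 - 97) - 6*(-97)²) = (-3 + 8)*(√(-93) - 6*9409) = 5*(I*√93 - 56454) = 5*(-56454 + I*√93) = -282270 + 5*I*√93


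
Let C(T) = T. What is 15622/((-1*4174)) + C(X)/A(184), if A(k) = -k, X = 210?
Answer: -937747/192004 ≈ -4.8840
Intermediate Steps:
15622/((-1*4174)) + C(X)/A(184) = 15622/((-1*4174)) + 210/((-1*184)) = 15622/(-4174) + 210/(-184) = 15622*(-1/4174) + 210*(-1/184) = -7811/2087 - 105/92 = -937747/192004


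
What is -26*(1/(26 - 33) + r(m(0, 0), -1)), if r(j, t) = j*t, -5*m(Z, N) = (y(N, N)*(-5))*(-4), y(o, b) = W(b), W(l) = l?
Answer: 26/7 ≈ 3.7143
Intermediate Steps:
y(o, b) = b
m(Z, N) = -4*N (m(Z, N) = -N*(-5)*(-4)/5 = -(-5*N)*(-4)/5 = -4*N)
-26*(1/(26 - 33) + r(m(0, 0), -1)) = -26*(1/(26 - 33) - 4*0*(-1)) = -26*(1/(-7) + 0*(-1)) = -26*(-⅐ + 0) = -26*(-⅐) = 26/7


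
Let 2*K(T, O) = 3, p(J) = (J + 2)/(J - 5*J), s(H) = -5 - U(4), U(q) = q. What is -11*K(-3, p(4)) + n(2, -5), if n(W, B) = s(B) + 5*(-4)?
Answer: -91/2 ≈ -45.500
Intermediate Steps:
s(H) = -9 (s(H) = -5 - 1*4 = -5 - 4 = -9)
p(J) = -(2 + J)/(4*J) (p(J) = (2 + J)/((-4*J)) = (2 + J)*(-1/(4*J)) = -(2 + J)/(4*J))
n(W, B) = -29 (n(W, B) = -9 + 5*(-4) = -9 - 20 = -29)
K(T, O) = 3/2 (K(T, O) = (½)*3 = 3/2)
-11*K(-3, p(4)) + n(2, -5) = -11*3/2 - 29 = -33/2 - 29 = -91/2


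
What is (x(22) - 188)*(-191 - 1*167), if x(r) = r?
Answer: 59428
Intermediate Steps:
(x(22) - 188)*(-191 - 1*167) = (22 - 188)*(-191 - 1*167) = -166*(-191 - 167) = -166*(-358) = 59428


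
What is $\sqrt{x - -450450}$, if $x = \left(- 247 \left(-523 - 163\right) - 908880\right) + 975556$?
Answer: $2 \sqrt{171642} \approx 828.59$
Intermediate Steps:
$x = 236118$ ($x = \left(\left(-247\right) \left(-686\right) - 908880\right) + 975556 = \left(169442 - 908880\right) + 975556 = -739438 + 975556 = 236118$)
$\sqrt{x - -450450} = \sqrt{236118 - -450450} = \sqrt{236118 + 450450} = \sqrt{686568} = 2 \sqrt{171642}$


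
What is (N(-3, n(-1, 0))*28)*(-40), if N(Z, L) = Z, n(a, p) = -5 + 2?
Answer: 3360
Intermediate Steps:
n(a, p) = -3
(N(-3, n(-1, 0))*28)*(-40) = -3*28*(-40) = -84*(-40) = 3360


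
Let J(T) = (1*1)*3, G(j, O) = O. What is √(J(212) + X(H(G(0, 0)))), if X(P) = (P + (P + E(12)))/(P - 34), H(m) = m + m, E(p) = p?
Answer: 3*√85/17 ≈ 1.6270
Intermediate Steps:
H(m) = 2*m
X(P) = (12 + 2*P)/(-34 + P) (X(P) = (P + (P + 12))/(P - 34) = (P + (12 + P))/(-34 + P) = (12 + 2*P)/(-34 + P))
J(T) = 3 (J(T) = 1*3 = 3)
√(J(212) + X(H(G(0, 0)))) = √(3 + 2*(6 + 2*0)/(-34 + 2*0)) = √(3 + 2*(6 + 0)/(-34 + 0)) = √(3 + 2*6/(-34)) = √(3 + 2*(-1/34)*6) = √(3 - 6/17) = √(45/17) = 3*√85/17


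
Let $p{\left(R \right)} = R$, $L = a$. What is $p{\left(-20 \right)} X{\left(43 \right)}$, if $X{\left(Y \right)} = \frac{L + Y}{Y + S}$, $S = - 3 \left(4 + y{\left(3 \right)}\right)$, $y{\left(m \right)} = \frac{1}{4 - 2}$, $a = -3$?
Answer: $- \frac{1600}{59} \approx -27.119$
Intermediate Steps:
$y{\left(m \right)} = \frac{1}{2}$
$L = -3$
$S = - \frac{27}{2}$ ($S = - 3 \left(4 + \frac{1}{2}\right) = \left(-3\right) \frac{9}{2} = - \frac{27}{2} \approx -13.5$)
$X{\left(Y \right)} = \frac{-3 + Y}{- \frac{27}{2} + Y}$ ($X{\left(Y \right)} = \frac{-3 + Y}{Y - \frac{27}{2}} = \frac{-3 + Y}{- \frac{27}{2} + Y}$)
$p{\left(-20 \right)} X{\left(43 \right)} = - 20 \frac{2 \left(-3 + 43\right)}{-27 + 2 \cdot 43} = - 20 \cdot 2 \frac{1}{-27 + 86} \cdot 40 = - 20 \cdot 2 \cdot \frac{1}{59} \cdot 40 = \left(-20\right) \frac{80}{59} = - \frac{1600}{59}$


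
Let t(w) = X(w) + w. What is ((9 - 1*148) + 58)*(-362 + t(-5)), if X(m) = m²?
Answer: 27702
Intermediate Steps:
t(w) = w + w² (t(w) = w² + w = w + w²)
((9 - 1*148) + 58)*(-362 + t(-5)) = ((9 - 1*148) + 58)*(-362 - 5*(1 - 5)) = ((9 - 148) + 58)*(-362 - 5*(-4)) = (-139 + 58)*(-362 + 20) = -81*(-342) = 27702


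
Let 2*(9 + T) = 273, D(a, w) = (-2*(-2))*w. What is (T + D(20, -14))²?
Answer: 20449/4 ≈ 5112.3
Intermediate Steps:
D(a, w) = 4*w
T = 255/2 (T = -9 + (½)*273 = -9 + 273/2 = 255/2 ≈ 127.50)
(T + D(20, -14))² = (255/2 + 4*(-14))² = (255/2 - 56)² = (143/2)² = 20449/4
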